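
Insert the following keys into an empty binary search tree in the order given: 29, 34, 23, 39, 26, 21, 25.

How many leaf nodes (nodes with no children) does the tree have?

3

Resulting structure (node: left, right):
  29: L=23, R=34
  34: L=–, R=39
  23: L=21, R=26
  39: L=–, R=–
  26: L=25, R=–
  21: L=–, R=–
  25: L=–, R=–

Leaves: 21, 25, 39 — 3 in total.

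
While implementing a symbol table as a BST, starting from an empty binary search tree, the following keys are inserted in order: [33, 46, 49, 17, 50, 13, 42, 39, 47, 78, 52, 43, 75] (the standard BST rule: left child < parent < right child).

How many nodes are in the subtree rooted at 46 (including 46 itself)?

10

33: root
46: right child of 33 (depth 1)
49: right child of 46 (depth 2)
17: left child of 33 (depth 1)
50: right child of 49 (depth 3)
13: left child of 17 (depth 2)
42: left child of 46 (depth 2)
39: left child of 42 (depth 3)
47: left child of 49 (depth 3)
78: right child of 50 (depth 4)
52: left child of 78 (depth 5)
43: right child of 42 (depth 3)
75: right child of 52 (depth 6)

Subtree rooted at 46 contains: 46, 42, 39, 43, 49, 47, 50, 78, 52, 75 — 10 nodes.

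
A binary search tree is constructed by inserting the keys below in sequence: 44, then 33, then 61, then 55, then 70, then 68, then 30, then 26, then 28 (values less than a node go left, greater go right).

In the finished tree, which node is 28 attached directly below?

44: root
33: left child of 44 (depth 1)
61: right child of 44 (depth 1)
55: left child of 61 (depth 2)
70: right child of 61 (depth 2)
68: left child of 70 (depth 3)
30: left child of 33 (depth 2)
26: left child of 30 (depth 3)
28: right child of 26 (depth 4)

26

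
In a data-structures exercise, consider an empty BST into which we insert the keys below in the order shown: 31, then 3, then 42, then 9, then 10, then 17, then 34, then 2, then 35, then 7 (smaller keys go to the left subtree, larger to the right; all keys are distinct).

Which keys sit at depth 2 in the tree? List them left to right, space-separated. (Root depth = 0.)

2 9 34

Insert 31: tree is empty, so 31 becomes the root.
Insert 3: 3 < 31 → go left. Place as left child of 31.
Insert 42: 42 > 31 → go right. Place as right child of 31.
Insert 9: 9 < 31 → go left; 9 > 3 → go right. Place as right child of 3.
Insert 10: 10 < 31 → go left; 10 > 3 → go right; 10 > 9 → go right. Place as right child of 9.
Insert 17: 17 < 31 → go left; 17 > 3 → go right; 17 > 9 → go right; 17 > 10 → go right. Place as right child of 10.
Insert 34: 34 > 31 → go right; 34 < 42 → go left. Place as left child of 42.
Insert 2: 2 < 31 → go left; 2 < 3 → go left. Place as left child of 3.
Insert 35: 35 > 31 → go right; 35 < 42 → go left; 35 > 34 → go right. Place as right child of 34.
Insert 7: 7 < 31 → go left; 7 > 3 → go right; 7 < 9 → go left. Place as left child of 9.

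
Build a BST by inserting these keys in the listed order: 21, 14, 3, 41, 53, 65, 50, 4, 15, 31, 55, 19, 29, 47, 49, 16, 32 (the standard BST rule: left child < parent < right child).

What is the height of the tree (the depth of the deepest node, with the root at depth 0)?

5

Insert 21: tree is empty, so 21 becomes the root.
Insert 14: 14 < 21 → go left. Place as left child of 21.
Insert 3: 3 < 21 → go left; 3 < 14 → go left. Place as left child of 14.
Insert 41: 41 > 21 → go right. Place as right child of 21.
Insert 53: 53 > 21 → go right; 53 > 41 → go right. Place as right child of 41.
Insert 65: 65 > 21 → go right; 65 > 41 → go right; 65 > 53 → go right. Place as right child of 53.
Insert 50: 50 > 21 → go right; 50 > 41 → go right; 50 < 53 → go left. Place as left child of 53.
Insert 4: 4 < 21 → go left; 4 < 14 → go left; 4 > 3 → go right. Place as right child of 3.
Insert 15: 15 < 21 → go left; 15 > 14 → go right. Place as right child of 14.
Insert 31: 31 > 21 → go right; 31 < 41 → go left. Place as left child of 41.
Insert 55: 55 > 21 → go right; 55 > 41 → go right; 55 > 53 → go right; 55 < 65 → go left. Place as left child of 65.
Insert 19: 19 < 21 → go left; 19 > 14 → go right; 19 > 15 → go right. Place as right child of 15.
Insert 29: 29 > 21 → go right; 29 < 41 → go left; 29 < 31 → go left. Place as left child of 31.
Insert 47: 47 > 21 → go right; 47 > 41 → go right; 47 < 53 → go left; 47 < 50 → go left. Place as left child of 50.
Insert 49: 49 > 21 → go right; 49 > 41 → go right; 49 < 53 → go left; 49 < 50 → go left; 49 > 47 → go right. Place as right child of 47.
Insert 16: 16 < 21 → go left; 16 > 14 → go right; 16 > 15 → go right; 16 < 19 → go left. Place as left child of 19.
Insert 32: 32 > 21 → go right; 32 < 41 → go left; 32 > 31 → go right. Place as right child of 31.

The deepest node is 49 at depth 5.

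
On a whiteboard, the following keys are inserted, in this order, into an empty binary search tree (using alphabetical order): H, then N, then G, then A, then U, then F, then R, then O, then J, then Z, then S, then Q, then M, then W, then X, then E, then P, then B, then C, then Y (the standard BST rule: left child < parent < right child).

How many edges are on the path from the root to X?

Resulting structure (node: left, right):
  H: L=G, R=N
  N: L=J, R=U
  G: L=A, R=–
  A: L=–, R=F
  U: L=R, R=Z
  F: L=E, R=–
  R: L=O, R=S
  O: L=–, R=Q
  J: L=–, R=M
  Z: L=W, R=–
  S: L=–, R=–
  Q: L=P, R=–
  M: L=–, R=–
  W: L=–, R=X
  X: L=–, R=Y
  E: L=B, R=–
  P: L=–, R=–
  B: L=–, R=C
  C: L=–, R=–
  Y: L=–, R=–

Path to X: H → N → U → Z → W → X, which is 5 edges.

5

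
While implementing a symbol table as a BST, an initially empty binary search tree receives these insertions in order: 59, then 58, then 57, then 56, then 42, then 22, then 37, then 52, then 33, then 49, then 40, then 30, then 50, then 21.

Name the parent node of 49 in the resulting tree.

52

59: root
58: left child of 59 (depth 1)
57: left child of 58 (depth 2)
56: left child of 57 (depth 3)
42: left child of 56 (depth 4)
22: left child of 42 (depth 5)
37: right child of 22 (depth 6)
52: right child of 42 (depth 5)
33: left child of 37 (depth 7)
49: left child of 52 (depth 6)
40: right child of 37 (depth 7)
30: left child of 33 (depth 8)
50: right child of 49 (depth 7)
21: left child of 22 (depth 6)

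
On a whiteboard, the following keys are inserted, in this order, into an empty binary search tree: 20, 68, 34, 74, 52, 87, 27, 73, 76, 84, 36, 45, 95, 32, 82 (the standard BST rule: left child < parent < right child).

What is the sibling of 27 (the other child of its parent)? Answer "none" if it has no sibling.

Resulting structure (node: left, right):
  20: L=–, R=68
  68: L=34, R=74
  34: L=27, R=52
  74: L=73, R=87
  52: L=36, R=–
  87: L=76, R=95
  27: L=–, R=32
  73: L=–, R=–
  76: L=–, R=84
  84: L=82, R=–
  36: L=–, R=45
  45: L=–, R=–
  95: L=–, R=–
  32: L=–, R=–
  82: L=–, R=–

27's parent is 34; the other child of 34 is 52.

52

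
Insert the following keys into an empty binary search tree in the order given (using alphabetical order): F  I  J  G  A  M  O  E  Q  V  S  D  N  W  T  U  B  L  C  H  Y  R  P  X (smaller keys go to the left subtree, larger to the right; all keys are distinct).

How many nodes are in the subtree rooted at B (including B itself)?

Resulting structure (node: left, right):
  F: L=A, R=I
  I: L=G, R=J
  J: L=–, R=M
  G: L=–, R=H
  A: L=–, R=E
  M: L=L, R=O
  O: L=N, R=Q
  E: L=D, R=–
  Q: L=P, R=V
  V: L=S, R=W
  S: L=R, R=T
  D: L=B, R=–
  N: L=–, R=–
  W: L=–, R=Y
  T: L=–, R=U
  U: L=–, R=–
  B: L=–, R=C
  L: L=–, R=–
  C: L=–, R=–
  H: L=–, R=–
  Y: L=X, R=–
  R: L=–, R=–
  P: L=–, R=–
  X: L=–, R=–

Subtree rooted at B contains: B, C — 2 nodes.

2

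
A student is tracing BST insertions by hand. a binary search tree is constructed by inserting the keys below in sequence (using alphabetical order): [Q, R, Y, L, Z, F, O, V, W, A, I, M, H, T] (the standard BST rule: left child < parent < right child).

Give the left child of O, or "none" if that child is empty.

M

Resulting structure (node: left, right):
  Q: L=L, R=R
  R: L=–, R=Y
  Y: L=V, R=Z
  L: L=F, R=O
  Z: L=–, R=–
  F: L=A, R=I
  O: L=M, R=–
  V: L=T, R=W
  W: L=–, R=–
  A: L=–, R=–
  I: L=H, R=–
  M: L=–, R=–
  H: L=–, R=–
  T: L=–, R=–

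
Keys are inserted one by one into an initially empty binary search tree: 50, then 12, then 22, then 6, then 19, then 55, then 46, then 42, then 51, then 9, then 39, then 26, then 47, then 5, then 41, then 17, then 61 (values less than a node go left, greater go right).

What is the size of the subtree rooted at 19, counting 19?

2

Insert 50: tree is empty, so 50 becomes the root.
Insert 12: 12 < 50 → go left. Place as left child of 50.
Insert 22: 22 < 50 → go left; 22 > 12 → go right. Place as right child of 12.
Insert 6: 6 < 50 → go left; 6 < 12 → go left. Place as left child of 12.
Insert 19: 19 < 50 → go left; 19 > 12 → go right; 19 < 22 → go left. Place as left child of 22.
Insert 55: 55 > 50 → go right. Place as right child of 50.
Insert 46: 46 < 50 → go left; 46 > 12 → go right; 46 > 22 → go right. Place as right child of 22.
Insert 42: 42 < 50 → go left; 42 > 12 → go right; 42 > 22 → go right; 42 < 46 → go left. Place as left child of 46.
Insert 51: 51 > 50 → go right; 51 < 55 → go left. Place as left child of 55.
Insert 9: 9 < 50 → go left; 9 < 12 → go left; 9 > 6 → go right. Place as right child of 6.
Insert 39: 39 < 50 → go left; 39 > 12 → go right; 39 > 22 → go right; 39 < 46 → go left; 39 < 42 → go left. Place as left child of 42.
Insert 26: 26 < 50 → go left; 26 > 12 → go right; 26 > 22 → go right; 26 < 46 → go left; 26 < 42 → go left; 26 < 39 → go left. Place as left child of 39.
Insert 47: 47 < 50 → go left; 47 > 12 → go right; 47 > 22 → go right; 47 > 46 → go right. Place as right child of 46.
Insert 5: 5 < 50 → go left; 5 < 12 → go left; 5 < 6 → go left. Place as left child of 6.
Insert 41: 41 < 50 → go left; 41 > 12 → go right; 41 > 22 → go right; 41 < 46 → go left; 41 < 42 → go left; 41 > 39 → go right. Place as right child of 39.
Insert 17: 17 < 50 → go left; 17 > 12 → go right; 17 < 22 → go left; 17 < 19 → go left. Place as left child of 19.
Insert 61: 61 > 50 → go right; 61 > 55 → go right. Place as right child of 55.

Subtree rooted at 19 contains: 19, 17 — 2 nodes.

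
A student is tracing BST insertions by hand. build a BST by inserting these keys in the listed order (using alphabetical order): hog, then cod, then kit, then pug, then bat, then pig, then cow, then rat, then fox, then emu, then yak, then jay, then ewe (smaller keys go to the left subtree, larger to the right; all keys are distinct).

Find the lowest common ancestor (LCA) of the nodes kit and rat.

hog: root
cod: left child of hog (depth 1)
kit: right child of hog (depth 1)
pug: right child of kit (depth 2)
bat: left child of cod (depth 2)
pig: left child of pug (depth 3)
cow: right child of cod (depth 2)
rat: right child of pug (depth 3)
fox: right child of cow (depth 3)
emu: left child of fox (depth 4)
yak: right child of rat (depth 4)
jay: left child of kit (depth 2)
ewe: right child of emu (depth 5)

Path to kit: hog → kit
Path to rat: hog → kit → pug → rat
kit lies on both paths and is an ancestor of the other node.

kit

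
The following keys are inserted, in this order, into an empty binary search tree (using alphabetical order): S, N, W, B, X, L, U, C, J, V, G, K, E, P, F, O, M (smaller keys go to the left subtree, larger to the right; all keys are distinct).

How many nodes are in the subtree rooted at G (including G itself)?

Insert S: tree is empty, so S becomes the root.
Insert N: N < S → go left. Place as left child of S.
Insert W: W > S → go right. Place as right child of S.
Insert B: B < S → go left; B < N → go left. Place as left child of N.
Insert X: X > S → go right; X > W → go right. Place as right child of W.
Insert L: L < S → go left; L < N → go left; L > B → go right. Place as right child of B.
Insert U: U > S → go right; U < W → go left. Place as left child of W.
Insert C: C < S → go left; C < N → go left; C > B → go right; C < L → go left. Place as left child of L.
Insert J: J < S → go left; J < N → go left; J > B → go right; J < L → go left; J > C → go right. Place as right child of C.
Insert V: V > S → go right; V < W → go left; V > U → go right. Place as right child of U.
Insert G: G < S → go left; G < N → go left; G > B → go right; G < L → go left; G > C → go right; G < J → go left. Place as left child of J.
Insert K: K < S → go left; K < N → go left; K > B → go right; K < L → go left; K > C → go right; K > J → go right. Place as right child of J.
Insert E: E < S → go left; E < N → go left; E > B → go right; E < L → go left; E > C → go right; E < J → go left; E < G → go left. Place as left child of G.
Insert P: P < S → go left; P > N → go right. Place as right child of N.
Insert F: F < S → go left; F < N → go left; F > B → go right; F < L → go left; F > C → go right; F < J → go left; F < G → go left; F > E → go right. Place as right child of E.
Insert O: O < S → go left; O > N → go right; O < P → go left. Place as left child of P.
Insert M: M < S → go left; M < N → go left; M > B → go right; M > L → go right. Place as right child of L.

Subtree rooted at G contains: G, E, F — 3 nodes.

3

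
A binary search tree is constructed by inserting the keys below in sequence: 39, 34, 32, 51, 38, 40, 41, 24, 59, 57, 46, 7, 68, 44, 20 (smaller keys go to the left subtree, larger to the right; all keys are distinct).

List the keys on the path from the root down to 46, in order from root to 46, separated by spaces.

39 51 40 41 46

39: root
34: left child of 39 (depth 1)
32: left child of 34 (depth 2)
51: right child of 39 (depth 1)
38: right child of 34 (depth 2)
40: left child of 51 (depth 2)
41: right child of 40 (depth 3)
24: left child of 32 (depth 3)
59: right child of 51 (depth 2)
57: left child of 59 (depth 3)
46: right child of 41 (depth 4)
7: left child of 24 (depth 4)
68: right child of 59 (depth 3)
44: left child of 46 (depth 5)
20: right child of 7 (depth 5)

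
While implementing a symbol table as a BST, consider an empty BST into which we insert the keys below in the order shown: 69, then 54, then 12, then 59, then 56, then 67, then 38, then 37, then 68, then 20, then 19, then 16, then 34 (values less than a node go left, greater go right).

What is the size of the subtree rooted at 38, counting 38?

69: root
54: left child of 69 (depth 1)
12: left child of 54 (depth 2)
59: right child of 54 (depth 2)
56: left child of 59 (depth 3)
67: right child of 59 (depth 3)
38: right child of 12 (depth 3)
37: left child of 38 (depth 4)
68: right child of 67 (depth 4)
20: left child of 37 (depth 5)
19: left child of 20 (depth 6)
16: left child of 19 (depth 7)
34: right child of 20 (depth 6)

Subtree rooted at 38 contains: 38, 37, 20, 19, 16, 34 — 6 nodes.

6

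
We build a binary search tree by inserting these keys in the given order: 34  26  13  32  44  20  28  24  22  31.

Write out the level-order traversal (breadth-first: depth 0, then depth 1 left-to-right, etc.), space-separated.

Resulting structure (node: left, right):
  34: L=26, R=44
  26: L=13, R=32
  13: L=–, R=20
  32: L=28, R=–
  44: L=–, R=–
  20: L=–, R=24
  28: L=–, R=31
  24: L=22, R=–
  22: L=–, R=–
  31: L=–, R=–

34 26 44 13 32 20 28 24 31 22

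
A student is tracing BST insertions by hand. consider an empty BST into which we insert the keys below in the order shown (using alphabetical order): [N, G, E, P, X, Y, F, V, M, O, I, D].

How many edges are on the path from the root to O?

2

Insert N: tree is empty, so N becomes the root.
Insert G: G < N → go left. Place as left child of N.
Insert E: E < N → go left; E < G → go left. Place as left child of G.
Insert P: P > N → go right. Place as right child of N.
Insert X: X > N → go right; X > P → go right. Place as right child of P.
Insert Y: Y > N → go right; Y > P → go right; Y > X → go right. Place as right child of X.
Insert F: F < N → go left; F < G → go left; F > E → go right. Place as right child of E.
Insert V: V > N → go right; V > P → go right; V < X → go left. Place as left child of X.
Insert M: M < N → go left; M > G → go right. Place as right child of G.
Insert O: O > N → go right; O < P → go left. Place as left child of P.
Insert I: I < N → go left; I > G → go right; I < M → go left. Place as left child of M.
Insert D: D < N → go left; D < G → go left; D < E → go left. Place as left child of E.

Path to O: N → P → O, which is 2 edges.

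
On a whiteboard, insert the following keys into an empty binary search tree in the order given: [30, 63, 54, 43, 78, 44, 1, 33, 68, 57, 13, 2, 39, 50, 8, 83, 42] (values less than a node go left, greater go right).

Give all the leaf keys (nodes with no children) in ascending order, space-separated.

8 42 50 57 68 83

30: root
63: right child of 30 (depth 1)
54: left child of 63 (depth 2)
43: left child of 54 (depth 3)
78: right child of 63 (depth 2)
44: right child of 43 (depth 4)
1: left child of 30 (depth 1)
33: left child of 43 (depth 4)
68: left child of 78 (depth 3)
57: right child of 54 (depth 3)
13: right child of 1 (depth 2)
2: left child of 13 (depth 3)
39: right child of 33 (depth 5)
50: right child of 44 (depth 5)
8: right child of 2 (depth 4)
83: right child of 78 (depth 3)
42: right child of 39 (depth 6)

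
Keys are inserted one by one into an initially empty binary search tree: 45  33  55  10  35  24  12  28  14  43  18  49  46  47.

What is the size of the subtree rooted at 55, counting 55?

4

45: root
33: left child of 45 (depth 1)
55: right child of 45 (depth 1)
10: left child of 33 (depth 2)
35: right child of 33 (depth 2)
24: right child of 10 (depth 3)
12: left child of 24 (depth 4)
28: right child of 24 (depth 4)
14: right child of 12 (depth 5)
43: right child of 35 (depth 3)
18: right child of 14 (depth 6)
49: left child of 55 (depth 2)
46: left child of 49 (depth 3)
47: right child of 46 (depth 4)

Subtree rooted at 55 contains: 55, 49, 46, 47 — 4 nodes.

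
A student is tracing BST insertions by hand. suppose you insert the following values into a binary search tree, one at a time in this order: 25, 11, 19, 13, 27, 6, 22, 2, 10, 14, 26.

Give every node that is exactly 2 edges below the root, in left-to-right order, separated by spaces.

Insert 25: tree is empty, so 25 becomes the root.
Insert 11: 11 < 25 → go left. Place as left child of 25.
Insert 19: 19 < 25 → go left; 19 > 11 → go right. Place as right child of 11.
Insert 13: 13 < 25 → go left; 13 > 11 → go right; 13 < 19 → go left. Place as left child of 19.
Insert 27: 27 > 25 → go right. Place as right child of 25.
Insert 6: 6 < 25 → go left; 6 < 11 → go left. Place as left child of 11.
Insert 22: 22 < 25 → go left; 22 > 11 → go right; 22 > 19 → go right. Place as right child of 19.
Insert 2: 2 < 25 → go left; 2 < 11 → go left; 2 < 6 → go left. Place as left child of 6.
Insert 10: 10 < 25 → go left; 10 < 11 → go left; 10 > 6 → go right. Place as right child of 6.
Insert 14: 14 < 25 → go left; 14 > 11 → go right; 14 < 19 → go left; 14 > 13 → go right. Place as right child of 13.
Insert 26: 26 > 25 → go right; 26 < 27 → go left. Place as left child of 27.

6 19 26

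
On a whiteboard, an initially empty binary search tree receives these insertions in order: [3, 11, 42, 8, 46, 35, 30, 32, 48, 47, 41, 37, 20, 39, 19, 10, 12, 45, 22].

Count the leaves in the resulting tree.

7

3: root
11: right child of 3 (depth 1)
42: right child of 11 (depth 2)
8: left child of 11 (depth 2)
46: right child of 42 (depth 3)
35: left child of 42 (depth 3)
30: left child of 35 (depth 4)
32: right child of 30 (depth 5)
48: right child of 46 (depth 4)
47: left child of 48 (depth 5)
41: right child of 35 (depth 4)
37: left child of 41 (depth 5)
20: left child of 30 (depth 5)
39: right child of 37 (depth 6)
19: left child of 20 (depth 6)
10: right child of 8 (depth 3)
12: left child of 19 (depth 7)
45: left child of 46 (depth 4)
22: right child of 20 (depth 6)

Leaves: 10, 12, 22, 32, 39, 45, 47 — 7 in total.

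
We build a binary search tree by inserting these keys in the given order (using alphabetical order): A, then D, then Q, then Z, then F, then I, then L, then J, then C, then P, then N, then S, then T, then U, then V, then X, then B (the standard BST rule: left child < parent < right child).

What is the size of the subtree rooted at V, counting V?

A: root
D: right child of A (depth 1)
Q: right child of D (depth 2)
Z: right child of Q (depth 3)
F: left child of Q (depth 3)
I: right child of F (depth 4)
L: right child of I (depth 5)
J: left child of L (depth 6)
C: left child of D (depth 2)
P: right child of L (depth 6)
N: left child of P (depth 7)
S: left child of Z (depth 4)
T: right child of S (depth 5)
U: right child of T (depth 6)
V: right child of U (depth 7)
X: right child of V (depth 8)
B: left child of C (depth 3)

Subtree rooted at V contains: V, X — 2 nodes.

2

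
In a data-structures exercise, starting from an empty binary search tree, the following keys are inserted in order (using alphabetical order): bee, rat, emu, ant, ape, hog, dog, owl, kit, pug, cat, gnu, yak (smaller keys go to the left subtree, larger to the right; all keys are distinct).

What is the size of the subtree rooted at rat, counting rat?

Insert bee: tree is empty, so bee becomes the root.
Insert rat: rat > bee → go right. Place as right child of bee.
Insert emu: emu > bee → go right; emu < rat → go left. Place as left child of rat.
Insert ant: ant < bee → go left. Place as left child of bee.
Insert ape: ape < bee → go left; ape > ant → go right. Place as right child of ant.
Insert hog: hog > bee → go right; hog < rat → go left; hog > emu → go right. Place as right child of emu.
Insert dog: dog > bee → go right; dog < rat → go left; dog < emu → go left. Place as left child of emu.
Insert owl: owl > bee → go right; owl < rat → go left; owl > emu → go right; owl > hog → go right. Place as right child of hog.
Insert kit: kit > bee → go right; kit < rat → go left; kit > emu → go right; kit > hog → go right; kit < owl → go left. Place as left child of owl.
Insert pug: pug > bee → go right; pug < rat → go left; pug > emu → go right; pug > hog → go right; pug > owl → go right. Place as right child of owl.
Insert cat: cat > bee → go right; cat < rat → go left; cat < emu → go left; cat < dog → go left. Place as left child of dog.
Insert gnu: gnu > bee → go right; gnu < rat → go left; gnu > emu → go right; gnu < hog → go left. Place as left child of hog.
Insert yak: yak > bee → go right; yak > rat → go right. Place as right child of rat.

Subtree rooted at rat contains: rat, emu, dog, cat, hog, gnu, owl, kit, pug, yak — 10 nodes.

10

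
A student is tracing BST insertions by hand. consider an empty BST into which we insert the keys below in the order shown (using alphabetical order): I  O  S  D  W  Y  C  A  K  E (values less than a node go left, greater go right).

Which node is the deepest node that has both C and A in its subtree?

Insert I: tree is empty, so I becomes the root.
Insert O: O > I → go right. Place as right child of I.
Insert S: S > I → go right; S > O → go right. Place as right child of O.
Insert D: D < I → go left. Place as left child of I.
Insert W: W > I → go right; W > O → go right; W > S → go right. Place as right child of S.
Insert Y: Y > I → go right; Y > O → go right; Y > S → go right; Y > W → go right. Place as right child of W.
Insert C: C < I → go left; C < D → go left. Place as left child of D.
Insert A: A < I → go left; A < D → go left; A < C → go left. Place as left child of C.
Insert K: K > I → go right; K < O → go left. Place as left child of O.
Insert E: E < I → go left; E > D → go right. Place as right child of D.

Path to C: I → D → C
Path to A: I → D → C → A
C lies on both paths and is an ancestor of the other node.

C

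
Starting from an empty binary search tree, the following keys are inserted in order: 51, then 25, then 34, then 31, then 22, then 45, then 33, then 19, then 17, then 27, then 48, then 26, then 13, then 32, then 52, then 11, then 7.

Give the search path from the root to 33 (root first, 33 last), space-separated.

Insert 51: tree is empty, so 51 becomes the root.
Insert 25: 25 < 51 → go left. Place as left child of 51.
Insert 34: 34 < 51 → go left; 34 > 25 → go right. Place as right child of 25.
Insert 31: 31 < 51 → go left; 31 > 25 → go right; 31 < 34 → go left. Place as left child of 34.
Insert 22: 22 < 51 → go left; 22 < 25 → go left. Place as left child of 25.
Insert 45: 45 < 51 → go left; 45 > 25 → go right; 45 > 34 → go right. Place as right child of 34.
Insert 33: 33 < 51 → go left; 33 > 25 → go right; 33 < 34 → go left; 33 > 31 → go right. Place as right child of 31.
Insert 19: 19 < 51 → go left; 19 < 25 → go left; 19 < 22 → go left. Place as left child of 22.
Insert 17: 17 < 51 → go left; 17 < 25 → go left; 17 < 22 → go left; 17 < 19 → go left. Place as left child of 19.
Insert 27: 27 < 51 → go left; 27 > 25 → go right; 27 < 34 → go left; 27 < 31 → go left. Place as left child of 31.
Insert 48: 48 < 51 → go left; 48 > 25 → go right; 48 > 34 → go right; 48 > 45 → go right. Place as right child of 45.
Insert 26: 26 < 51 → go left; 26 > 25 → go right; 26 < 34 → go left; 26 < 31 → go left; 26 < 27 → go left. Place as left child of 27.
Insert 13: 13 < 51 → go left; 13 < 25 → go left; 13 < 22 → go left; 13 < 19 → go left; 13 < 17 → go left. Place as left child of 17.
Insert 32: 32 < 51 → go left; 32 > 25 → go right; 32 < 34 → go left; 32 > 31 → go right; 32 < 33 → go left. Place as left child of 33.
Insert 52: 52 > 51 → go right. Place as right child of 51.
Insert 11: 11 < 51 → go left; 11 < 25 → go left; 11 < 22 → go left; 11 < 19 → go left; 11 < 17 → go left; 11 < 13 → go left. Place as left child of 13.
Insert 7: 7 < 51 → go left; 7 < 25 → go left; 7 < 22 → go left; 7 < 19 → go left; 7 < 17 → go left; 7 < 13 → go left; 7 < 11 → go left. Place as left child of 11.

51 25 34 31 33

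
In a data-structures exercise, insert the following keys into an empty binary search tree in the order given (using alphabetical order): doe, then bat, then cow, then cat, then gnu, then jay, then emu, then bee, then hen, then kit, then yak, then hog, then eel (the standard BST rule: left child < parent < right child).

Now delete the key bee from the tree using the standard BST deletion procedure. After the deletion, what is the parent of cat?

cow

Insert doe: tree is empty, so doe becomes the root.
Insert bat: bat < doe → go left. Place as left child of doe.
Insert cow: cow < doe → go left; cow > bat → go right. Place as right child of bat.
Insert cat: cat < doe → go left; cat > bat → go right; cat < cow → go left. Place as left child of cow.
Insert gnu: gnu > doe → go right. Place as right child of doe.
Insert jay: jay > doe → go right; jay > gnu → go right. Place as right child of gnu.
Insert emu: emu > doe → go right; emu < gnu → go left. Place as left child of gnu.
Insert bee: bee < doe → go left; bee > bat → go right; bee < cow → go left; bee < cat → go left. Place as left child of cat.
Insert hen: hen > doe → go right; hen > gnu → go right; hen < jay → go left. Place as left child of jay.
Insert kit: kit > doe → go right; kit > gnu → go right; kit > jay → go right. Place as right child of jay.
Insert yak: yak > doe → go right; yak > gnu → go right; yak > jay → go right; yak > kit → go right. Place as right child of kit.
Insert hog: hog > doe → go right; hog > gnu → go right; hog < jay → go left; hog > hen → go right. Place as right child of hen.
Insert eel: eel > doe → go right; eel < gnu → go left; eel < emu → go left. Place as left child of emu.

Delete bee (at most one child — splice it out).
After deletion, cat's parent is cow.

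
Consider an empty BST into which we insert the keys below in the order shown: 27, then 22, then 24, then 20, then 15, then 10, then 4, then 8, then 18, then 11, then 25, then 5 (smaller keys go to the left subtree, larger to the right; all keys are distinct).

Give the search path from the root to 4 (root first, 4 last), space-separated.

27: root
22: left child of 27 (depth 1)
24: right child of 22 (depth 2)
20: left child of 22 (depth 2)
15: left child of 20 (depth 3)
10: left child of 15 (depth 4)
4: left child of 10 (depth 5)
8: right child of 4 (depth 6)
18: right child of 15 (depth 4)
11: right child of 10 (depth 5)
25: right child of 24 (depth 3)
5: left child of 8 (depth 7)

27 22 20 15 10 4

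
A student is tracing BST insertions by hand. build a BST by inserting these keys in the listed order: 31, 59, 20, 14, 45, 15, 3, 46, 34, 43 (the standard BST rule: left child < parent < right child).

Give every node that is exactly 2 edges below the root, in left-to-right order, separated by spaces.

14 45

Insert 31: tree is empty, so 31 becomes the root.
Insert 59: 59 > 31 → go right. Place as right child of 31.
Insert 20: 20 < 31 → go left. Place as left child of 31.
Insert 14: 14 < 31 → go left; 14 < 20 → go left. Place as left child of 20.
Insert 45: 45 > 31 → go right; 45 < 59 → go left. Place as left child of 59.
Insert 15: 15 < 31 → go left; 15 < 20 → go left; 15 > 14 → go right. Place as right child of 14.
Insert 3: 3 < 31 → go left; 3 < 20 → go left; 3 < 14 → go left. Place as left child of 14.
Insert 46: 46 > 31 → go right; 46 < 59 → go left; 46 > 45 → go right. Place as right child of 45.
Insert 34: 34 > 31 → go right; 34 < 59 → go left; 34 < 45 → go left. Place as left child of 45.
Insert 43: 43 > 31 → go right; 43 < 59 → go left; 43 < 45 → go left; 43 > 34 → go right. Place as right child of 34.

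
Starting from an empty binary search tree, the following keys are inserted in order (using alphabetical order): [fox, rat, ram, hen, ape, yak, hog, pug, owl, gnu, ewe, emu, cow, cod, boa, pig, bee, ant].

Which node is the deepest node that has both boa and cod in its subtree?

cod

Insert fox: tree is empty, so fox becomes the root.
Insert rat: rat > fox → go right. Place as right child of fox.
Insert ram: ram > fox → go right; ram < rat → go left. Place as left child of rat.
Insert hen: hen > fox → go right; hen < rat → go left; hen < ram → go left. Place as left child of ram.
Insert ape: ape < fox → go left. Place as left child of fox.
Insert yak: yak > fox → go right; yak > rat → go right. Place as right child of rat.
Insert hog: hog > fox → go right; hog < rat → go left; hog < ram → go left; hog > hen → go right. Place as right child of hen.
Insert pug: pug > fox → go right; pug < rat → go left; pug < ram → go left; pug > hen → go right; pug > hog → go right. Place as right child of hog.
Insert owl: owl > fox → go right; owl < rat → go left; owl < ram → go left; owl > hen → go right; owl > hog → go right; owl < pug → go left. Place as left child of pug.
Insert gnu: gnu > fox → go right; gnu < rat → go left; gnu < ram → go left; gnu < hen → go left. Place as left child of hen.
Insert ewe: ewe < fox → go left; ewe > ape → go right. Place as right child of ape.
Insert emu: emu < fox → go left; emu > ape → go right; emu < ewe → go left. Place as left child of ewe.
Insert cow: cow < fox → go left; cow > ape → go right; cow < ewe → go left; cow < emu → go left. Place as left child of emu.
Insert cod: cod < fox → go left; cod > ape → go right; cod < ewe → go left; cod < emu → go left; cod < cow → go left. Place as left child of cow.
Insert boa: boa < fox → go left; boa > ape → go right; boa < ewe → go left; boa < emu → go left; boa < cow → go left; boa < cod → go left. Place as left child of cod.
Insert pig: pig > fox → go right; pig < rat → go left; pig < ram → go left; pig > hen → go right; pig > hog → go right; pig < pug → go left; pig > owl → go right. Place as right child of owl.
Insert bee: bee < fox → go left; bee > ape → go right; bee < ewe → go left; bee < emu → go left; bee < cow → go left; bee < cod → go left; bee < boa → go left. Place as left child of boa.
Insert ant: ant < fox → go left; ant < ape → go left. Place as left child of ape.

Path to boa: fox → ape → ewe → emu → cow → cod → boa
Path to cod: fox → ape → ewe → emu → cow → cod
cod lies on both paths and is an ancestor of the other node.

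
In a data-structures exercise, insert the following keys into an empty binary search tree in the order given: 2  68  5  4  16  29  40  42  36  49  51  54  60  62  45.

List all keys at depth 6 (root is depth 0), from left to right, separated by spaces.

36 42

Insert 2: tree is empty, so 2 becomes the root.
Insert 68: 68 > 2 → go right. Place as right child of 2.
Insert 5: 5 > 2 → go right; 5 < 68 → go left. Place as left child of 68.
Insert 4: 4 > 2 → go right; 4 < 68 → go left; 4 < 5 → go left. Place as left child of 5.
Insert 16: 16 > 2 → go right; 16 < 68 → go left; 16 > 5 → go right. Place as right child of 5.
Insert 29: 29 > 2 → go right; 29 < 68 → go left; 29 > 5 → go right; 29 > 16 → go right. Place as right child of 16.
Insert 40: 40 > 2 → go right; 40 < 68 → go left; 40 > 5 → go right; 40 > 16 → go right; 40 > 29 → go right. Place as right child of 29.
Insert 42: 42 > 2 → go right; 42 < 68 → go left; 42 > 5 → go right; 42 > 16 → go right; 42 > 29 → go right; 42 > 40 → go right. Place as right child of 40.
Insert 36: 36 > 2 → go right; 36 < 68 → go left; 36 > 5 → go right; 36 > 16 → go right; 36 > 29 → go right; 36 < 40 → go left. Place as left child of 40.
Insert 49: 49 > 2 → go right; 49 < 68 → go left; 49 > 5 → go right; 49 > 16 → go right; 49 > 29 → go right; 49 > 40 → go right; 49 > 42 → go right. Place as right child of 42.
Insert 51: 51 > 2 → go right; 51 < 68 → go left; 51 > 5 → go right; 51 > 16 → go right; 51 > 29 → go right; 51 > 40 → go right; 51 > 42 → go right; 51 > 49 → go right. Place as right child of 49.
Insert 54: 54 > 2 → go right; 54 < 68 → go left; 54 > 5 → go right; 54 > 16 → go right; 54 > 29 → go right; 54 > 40 → go right; 54 > 42 → go right; 54 > 49 → go right; 54 > 51 → go right. Place as right child of 51.
Insert 60: 60 > 2 → go right; 60 < 68 → go left; 60 > 5 → go right; 60 > 16 → go right; 60 > 29 → go right; 60 > 40 → go right; 60 > 42 → go right; 60 > 49 → go right; 60 > 51 → go right; 60 > 54 → go right. Place as right child of 54.
Insert 62: 62 > 2 → go right; 62 < 68 → go left; 62 > 5 → go right; 62 > 16 → go right; 62 > 29 → go right; 62 > 40 → go right; 62 > 42 → go right; 62 > 49 → go right; 62 > 51 → go right; 62 > 54 → go right; 62 > 60 → go right. Place as right child of 60.
Insert 45: 45 > 2 → go right; 45 < 68 → go left; 45 > 5 → go right; 45 > 16 → go right; 45 > 29 → go right; 45 > 40 → go right; 45 > 42 → go right; 45 < 49 → go left. Place as left child of 49.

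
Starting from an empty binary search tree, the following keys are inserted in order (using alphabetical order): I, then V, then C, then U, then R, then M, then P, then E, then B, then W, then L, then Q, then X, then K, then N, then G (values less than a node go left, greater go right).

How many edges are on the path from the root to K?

6

I: root
V: right child of I (depth 1)
C: left child of I (depth 1)
U: left child of V (depth 2)
R: left child of U (depth 3)
M: left child of R (depth 4)
P: right child of M (depth 5)
E: right child of C (depth 2)
B: left child of C (depth 2)
W: right child of V (depth 2)
L: left child of M (depth 5)
Q: right child of P (depth 6)
X: right child of W (depth 3)
K: left child of L (depth 6)
N: left child of P (depth 6)
G: right child of E (depth 3)

Path to K: I → V → U → R → M → L → K, which is 6 edges.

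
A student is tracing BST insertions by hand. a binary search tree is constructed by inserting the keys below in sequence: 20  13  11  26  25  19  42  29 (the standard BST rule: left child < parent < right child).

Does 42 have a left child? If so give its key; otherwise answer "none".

20: root
13: left child of 20 (depth 1)
11: left child of 13 (depth 2)
26: right child of 20 (depth 1)
25: left child of 26 (depth 2)
19: right child of 13 (depth 2)
42: right child of 26 (depth 2)
29: left child of 42 (depth 3)

29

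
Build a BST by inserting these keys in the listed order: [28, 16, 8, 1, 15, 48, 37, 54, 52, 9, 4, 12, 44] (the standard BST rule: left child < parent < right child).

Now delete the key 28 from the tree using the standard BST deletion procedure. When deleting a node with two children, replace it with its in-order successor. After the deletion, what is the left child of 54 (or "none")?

28: root
16: left child of 28 (depth 1)
8: left child of 16 (depth 2)
1: left child of 8 (depth 3)
15: right child of 8 (depth 3)
48: right child of 28 (depth 1)
37: left child of 48 (depth 2)
54: right child of 48 (depth 2)
52: left child of 54 (depth 3)
9: left child of 15 (depth 4)
4: right child of 1 (depth 4)
12: right child of 9 (depth 5)
44: right child of 37 (depth 3)

Delete 28 (two children — replace with in-order successor).
After deletion, 54's left child: 52.

52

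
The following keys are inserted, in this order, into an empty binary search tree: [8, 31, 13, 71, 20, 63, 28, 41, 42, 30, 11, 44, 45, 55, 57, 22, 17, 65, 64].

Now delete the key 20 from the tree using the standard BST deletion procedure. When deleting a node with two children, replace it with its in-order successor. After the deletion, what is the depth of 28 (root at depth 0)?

4

8: root
31: right child of 8 (depth 1)
13: left child of 31 (depth 2)
71: right child of 31 (depth 2)
20: right child of 13 (depth 3)
63: left child of 71 (depth 3)
28: right child of 20 (depth 4)
41: left child of 63 (depth 4)
42: right child of 41 (depth 5)
30: right child of 28 (depth 5)
11: left child of 13 (depth 3)
44: right child of 42 (depth 6)
45: right child of 44 (depth 7)
55: right child of 45 (depth 8)
57: right child of 55 (depth 9)
22: left child of 28 (depth 5)
17: left child of 20 (depth 4)
65: right child of 63 (depth 4)
64: left child of 65 (depth 5)

Delete 20 (two children — replace with in-order successor).
After deletion, path to 28: 8 → 31 → 13 → 22 → 28.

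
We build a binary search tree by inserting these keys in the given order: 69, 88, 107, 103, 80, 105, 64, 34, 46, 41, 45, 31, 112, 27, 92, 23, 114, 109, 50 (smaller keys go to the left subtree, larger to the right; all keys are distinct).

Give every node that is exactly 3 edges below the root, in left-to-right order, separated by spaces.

69: root
88: right child of 69 (depth 1)
107: right child of 88 (depth 2)
103: left child of 107 (depth 3)
80: left child of 88 (depth 2)
105: right child of 103 (depth 4)
64: left child of 69 (depth 1)
34: left child of 64 (depth 2)
46: right child of 34 (depth 3)
41: left child of 46 (depth 4)
45: right child of 41 (depth 5)
31: left child of 34 (depth 3)
112: right child of 107 (depth 3)
27: left child of 31 (depth 4)
92: left child of 103 (depth 4)
23: left child of 27 (depth 5)
114: right child of 112 (depth 4)
109: left child of 112 (depth 4)
50: right child of 46 (depth 4)

31 46 103 112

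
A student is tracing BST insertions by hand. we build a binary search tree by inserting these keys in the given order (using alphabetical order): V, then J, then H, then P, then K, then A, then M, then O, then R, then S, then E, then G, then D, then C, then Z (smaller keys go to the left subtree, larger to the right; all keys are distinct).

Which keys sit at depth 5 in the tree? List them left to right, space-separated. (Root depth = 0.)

Insert V: tree is empty, so V becomes the root.
Insert J: J < V → go left. Place as left child of V.
Insert H: H < V → go left; H < J → go left. Place as left child of J.
Insert P: P < V → go left; P > J → go right. Place as right child of J.
Insert K: K < V → go left; K > J → go right; K < P → go left. Place as left child of P.
Insert A: A < V → go left; A < J → go left; A < H → go left. Place as left child of H.
Insert M: M < V → go left; M > J → go right; M < P → go left; M > K → go right. Place as right child of K.
Insert O: O < V → go left; O > J → go right; O < P → go left; O > K → go right; O > M → go right. Place as right child of M.
Insert R: R < V → go left; R > J → go right; R > P → go right. Place as right child of P.
Insert S: S < V → go left; S > J → go right; S > P → go right; S > R → go right. Place as right child of R.
Insert E: E < V → go left; E < J → go left; E < H → go left; E > A → go right. Place as right child of A.
Insert G: G < V → go left; G < J → go left; G < H → go left; G > A → go right; G > E → go right. Place as right child of E.
Insert D: D < V → go left; D < J → go left; D < H → go left; D > A → go right; D < E → go left. Place as left child of E.
Insert C: C < V → go left; C < J → go left; C < H → go left; C > A → go right; C < E → go left; C < D → go left. Place as left child of D.
Insert Z: Z > V → go right. Place as right child of V.

D G O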